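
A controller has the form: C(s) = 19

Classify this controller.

This is a Proportional (P) controller.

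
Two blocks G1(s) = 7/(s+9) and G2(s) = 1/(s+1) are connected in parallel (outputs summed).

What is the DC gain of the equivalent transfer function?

Parallel: G_eq = G1 + G2. DC gain = G1(0) + G2(0) = 7/9 + 1/1 = 0.7778 + 1 = 1.7778.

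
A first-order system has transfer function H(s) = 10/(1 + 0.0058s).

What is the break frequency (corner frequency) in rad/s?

Corner frequency = 1/τ = 1/0.0058 = 172.414 rad/s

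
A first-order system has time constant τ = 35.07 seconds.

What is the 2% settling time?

For first-order system, 2% settling time ≈ 4τ = 4 × 35.07 = 140.28 s.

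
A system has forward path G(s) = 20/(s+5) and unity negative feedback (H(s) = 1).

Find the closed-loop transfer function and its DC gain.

T(s) = G/(1+GH) = [20/(s+5)] / [1 + 20/(s+5)] = 20/(s+5+20) = 20/(s+25). DC gain = 20/25 = 0.8.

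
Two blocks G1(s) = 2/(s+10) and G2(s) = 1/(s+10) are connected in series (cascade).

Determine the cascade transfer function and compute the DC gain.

Series: multiply transfer functions. G_eq = 2/(s+10) × 1/(s+10) = 2/((s+10)(s+10)). DC gain = 2/(10×10) = 0.02.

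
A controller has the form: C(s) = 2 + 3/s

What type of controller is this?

This is a Proportional-Integral (PI) controller.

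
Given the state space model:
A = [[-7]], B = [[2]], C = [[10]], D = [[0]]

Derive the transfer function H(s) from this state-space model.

(sI - A)⁻¹ = 1/(s + 7). H(s) = 10 × 2/(s + 7) + 0 = 20/(s + 7).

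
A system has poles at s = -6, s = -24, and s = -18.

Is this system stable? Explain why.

All poles are in the left half-plane. System is stable.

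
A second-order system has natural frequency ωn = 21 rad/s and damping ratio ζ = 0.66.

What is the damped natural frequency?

ωd = ωn√(1 - ζ²) = 21√(1 - 0.66²) = 15.78 rad/s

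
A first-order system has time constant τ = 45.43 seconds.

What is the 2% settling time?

For first-order system, 2% settling time ≈ 4τ = 4 × 45.43 = 181.72 s.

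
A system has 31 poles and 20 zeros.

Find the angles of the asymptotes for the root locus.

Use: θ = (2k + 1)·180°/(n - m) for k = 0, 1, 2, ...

n - m = 31 - 20 = 11. Angles: θk = (2k + 1)·180°/11 = 16.36°, 49.09°, 81.82°, 114.55°, 147.27°, 180°, 212.73°, 245.45°, 278.18°, 310.91°, 343.64°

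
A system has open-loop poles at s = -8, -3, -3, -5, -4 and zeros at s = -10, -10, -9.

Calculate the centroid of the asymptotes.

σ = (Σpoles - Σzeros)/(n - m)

σ = (Σpoles - Σzeros)/(n - m) = (-23 - (-29))/(5 - 3) = 6/2 = 3.0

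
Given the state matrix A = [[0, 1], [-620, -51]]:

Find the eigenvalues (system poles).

det(A - λI) = λ² - (-51)λ + 620 = (λ - (-31))(λ - (-20)). Eigenvalues: -31, -20.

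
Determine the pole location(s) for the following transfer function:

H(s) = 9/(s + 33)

Pole is where denominator = 0: s + 33 = 0, so s = -33.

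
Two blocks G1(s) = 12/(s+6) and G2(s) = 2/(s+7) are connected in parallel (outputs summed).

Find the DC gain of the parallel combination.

Parallel: G_eq = G1 + G2. DC gain = G1(0) + G2(0) = 12/6 + 2/7 = 2 + 0.2857 = 2.2857.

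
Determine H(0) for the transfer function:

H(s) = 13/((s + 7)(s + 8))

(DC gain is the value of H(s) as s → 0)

DC gain = H(0) = 13/(7 × 8) = 13/56 = 0.2321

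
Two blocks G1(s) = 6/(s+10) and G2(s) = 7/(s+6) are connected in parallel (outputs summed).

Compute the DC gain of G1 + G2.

Parallel: G_eq = G1 + G2. DC gain = G1(0) + G2(0) = 6/10 + 7/6 = 0.6 + 1.1667 = 1.7667.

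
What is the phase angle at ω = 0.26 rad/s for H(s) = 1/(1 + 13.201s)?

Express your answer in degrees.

Phase = -arctan(ωτ) = -arctan(0.26 × 13.201) = -73.8°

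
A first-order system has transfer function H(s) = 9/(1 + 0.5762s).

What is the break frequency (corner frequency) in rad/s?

Corner frequency = 1/τ = 1/0.5762 = 1.736 rad/s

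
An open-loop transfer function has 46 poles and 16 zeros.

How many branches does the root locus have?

Root locus has n branches where n = number of poles = 46.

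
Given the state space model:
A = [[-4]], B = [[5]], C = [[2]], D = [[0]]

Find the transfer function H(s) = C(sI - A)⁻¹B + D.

(sI - A)⁻¹ = 1/(s + 4). H(s) = 2 × 5/(s + 4) + 0 = 10/(s + 4).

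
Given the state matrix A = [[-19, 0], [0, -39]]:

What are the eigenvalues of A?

For diagonal matrix, eigenvalues are diagonal entries: λ₁ = -19, λ₂ = -39.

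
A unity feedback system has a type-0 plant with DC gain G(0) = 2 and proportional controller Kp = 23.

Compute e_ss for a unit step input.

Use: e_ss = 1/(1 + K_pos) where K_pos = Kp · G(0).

K_pos = Kp · G(0) = 23 × 2 = 46. e_ss = 1/(1 + 46) = 0.0213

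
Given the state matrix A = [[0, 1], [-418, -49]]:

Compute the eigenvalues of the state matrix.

det(A - λI) = λ² - (-49)λ + 418 = (λ - (-38))(λ - (-11)). Eigenvalues: -38, -11.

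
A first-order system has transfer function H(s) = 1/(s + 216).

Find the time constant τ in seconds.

For H(s) = 1/(s + 1/τ), the pole is at -1/τ = -216, so τ = 1/216 = 0.0046 s.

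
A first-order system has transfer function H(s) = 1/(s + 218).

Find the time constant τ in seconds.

For H(s) = 1/(s + 1/τ), the pole is at -1/τ = -218, so τ = 1/218 = 0.0046 s.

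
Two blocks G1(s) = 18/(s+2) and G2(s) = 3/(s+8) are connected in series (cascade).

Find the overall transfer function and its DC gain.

Series: multiply transfer functions. G_eq = 18/(s+2) × 3/(s+8) = 54/((s+2)(s+8)). DC gain = 54/(2×8) = 3.375.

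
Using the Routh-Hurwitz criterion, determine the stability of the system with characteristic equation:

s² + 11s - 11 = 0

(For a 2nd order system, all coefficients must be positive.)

Coefficients: 1, 11, -11. c=-11 not positive, so system is unstable.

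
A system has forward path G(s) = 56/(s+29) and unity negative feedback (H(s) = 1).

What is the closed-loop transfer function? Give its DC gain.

T(s) = G/(1+GH) = [56/(s+29)] / [1 + 56/(s+29)] = 56/(s+29+56) = 56/(s+85). DC gain = 56/85 = 0.6588.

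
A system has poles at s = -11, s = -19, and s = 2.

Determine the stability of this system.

Pole(s) at s = 2 are not in the left half-plane. System is unstable.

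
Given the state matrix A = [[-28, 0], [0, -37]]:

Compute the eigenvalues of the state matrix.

For diagonal matrix, eigenvalues are diagonal entries: λ₁ = -28, λ₂ = -37.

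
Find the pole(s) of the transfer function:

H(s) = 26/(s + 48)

Pole is where denominator = 0: s + 48 = 0, so s = -48.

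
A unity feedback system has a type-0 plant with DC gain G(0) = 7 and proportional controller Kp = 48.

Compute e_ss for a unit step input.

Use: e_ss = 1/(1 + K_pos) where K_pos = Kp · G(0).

K_pos = Kp · G(0) = 48 × 7 = 336. e_ss = 1/(1 + 336) = 0.0030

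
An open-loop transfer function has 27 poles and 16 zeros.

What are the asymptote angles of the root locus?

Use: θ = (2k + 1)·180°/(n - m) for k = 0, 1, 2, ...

n - m = 27 - 16 = 11. Angles: θk = (2k + 1)·180°/11 = 16.36°, 49.09°, 81.82°, 114.55°, 147.27°, 180°, 212.73°, 245.45°, 278.18°, 310.91°, 343.64°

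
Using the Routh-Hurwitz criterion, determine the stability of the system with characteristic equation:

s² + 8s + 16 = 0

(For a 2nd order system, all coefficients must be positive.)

Coefficients: 1, 8, 16. All positive, so system is stable.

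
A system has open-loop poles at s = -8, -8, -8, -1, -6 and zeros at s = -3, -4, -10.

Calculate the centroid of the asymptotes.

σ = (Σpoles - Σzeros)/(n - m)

σ = (Σpoles - Σzeros)/(n - m) = (-31 - (-17))/(5 - 3) = -14/2 = -7.0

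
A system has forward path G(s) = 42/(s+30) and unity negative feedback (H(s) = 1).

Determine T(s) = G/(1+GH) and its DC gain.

T(s) = G/(1+GH) = [42/(s+30)] / [1 + 42/(s+30)] = 42/(s+30+42) = 42/(s+72). DC gain = 42/72 = 0.5833.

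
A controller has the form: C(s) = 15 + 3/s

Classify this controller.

This is a Proportional-Integral (PI) controller.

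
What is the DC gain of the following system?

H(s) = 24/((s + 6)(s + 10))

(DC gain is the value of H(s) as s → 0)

DC gain = H(0) = 24/(6 × 10) = 24/60 = 0.4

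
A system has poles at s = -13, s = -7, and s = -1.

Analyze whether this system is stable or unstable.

All poles are in the left half-plane. System is stable.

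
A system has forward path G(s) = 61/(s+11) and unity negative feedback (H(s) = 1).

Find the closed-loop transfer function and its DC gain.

T(s) = G/(1+GH) = [61/(s+11)] / [1 + 61/(s+11)] = 61/(s+11+61) = 61/(s+72). DC gain = 61/72 = 0.8472.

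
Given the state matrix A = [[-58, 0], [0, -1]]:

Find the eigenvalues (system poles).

For diagonal matrix, eigenvalues are diagonal entries: λ₁ = -58, λ₂ = -1.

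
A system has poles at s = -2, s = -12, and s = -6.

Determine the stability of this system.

All poles are in the left half-plane. System is stable.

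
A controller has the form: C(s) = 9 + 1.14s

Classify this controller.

This is a Proportional-Derivative (PD) controller.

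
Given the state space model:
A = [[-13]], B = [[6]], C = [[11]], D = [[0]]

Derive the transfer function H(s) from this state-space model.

(sI - A)⁻¹ = 1/(s + 13). H(s) = 11 × 6/(s + 13) + 0 = 66/(s + 13).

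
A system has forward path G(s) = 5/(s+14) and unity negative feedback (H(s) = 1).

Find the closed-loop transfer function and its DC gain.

T(s) = G/(1+GH) = [5/(s+14)] / [1 + 5/(s+14)] = 5/(s+14+5) = 5/(s+19). DC gain = 5/19 = 0.2632.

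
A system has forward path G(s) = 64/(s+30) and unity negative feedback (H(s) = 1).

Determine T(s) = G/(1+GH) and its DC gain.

T(s) = G/(1+GH) = [64/(s+30)] / [1 + 64/(s+30)] = 64/(s+30+64) = 64/(s+94). DC gain = 64/94 = 0.6809.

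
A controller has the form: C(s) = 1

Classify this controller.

This is a Proportional (P) controller.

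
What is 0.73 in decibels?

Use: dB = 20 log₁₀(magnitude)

dB = 20 log₁₀(0.73) = -2.7 dB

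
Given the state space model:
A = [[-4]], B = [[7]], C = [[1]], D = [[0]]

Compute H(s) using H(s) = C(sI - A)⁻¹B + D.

(sI - A)⁻¹ = 1/(s + 4). H(s) = 1 × 7/(s + 4) + 0 = 7/(s + 4).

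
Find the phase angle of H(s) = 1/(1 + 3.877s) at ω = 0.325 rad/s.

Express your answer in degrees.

Phase = -arctan(ωτ) = -arctan(0.325 × 3.877) = -51.6°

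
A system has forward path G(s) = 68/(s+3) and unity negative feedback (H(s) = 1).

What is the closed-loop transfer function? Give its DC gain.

T(s) = G/(1+GH) = [68/(s+3)] / [1 + 68/(s+3)] = 68/(s+3+68) = 68/(s+71). DC gain = 68/71 = 0.9577.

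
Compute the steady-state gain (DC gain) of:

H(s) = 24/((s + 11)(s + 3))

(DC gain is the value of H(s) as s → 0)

DC gain = H(0) = 24/(11 × 3) = 24/33 = 0.7273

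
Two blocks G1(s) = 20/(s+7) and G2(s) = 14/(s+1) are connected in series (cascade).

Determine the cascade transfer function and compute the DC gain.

Series: multiply transfer functions. G_eq = 20/(s+7) × 14/(s+1) = 280/((s+7)(s+1)). DC gain = 280/(7×1) = 40.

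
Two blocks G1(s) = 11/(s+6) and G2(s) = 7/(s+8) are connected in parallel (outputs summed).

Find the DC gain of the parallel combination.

Parallel: G_eq = G1 + G2. DC gain = G1(0) + G2(0) = 11/6 + 7/8 = 1.8333 + 0.875 = 2.7083.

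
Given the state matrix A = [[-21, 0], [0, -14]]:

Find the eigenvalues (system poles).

For diagonal matrix, eigenvalues are diagonal entries: λ₁ = -21, λ₂ = -14.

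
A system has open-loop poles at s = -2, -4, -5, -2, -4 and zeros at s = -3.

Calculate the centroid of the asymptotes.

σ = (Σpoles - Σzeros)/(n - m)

σ = (Σpoles - Σzeros)/(n - m) = (-17 - (-3))/(5 - 1) = -14/4 = -3.5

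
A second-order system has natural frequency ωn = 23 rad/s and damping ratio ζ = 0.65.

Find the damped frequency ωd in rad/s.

ωd = ωn√(1 - ζ²) = 23√(1 - 0.65²) = 17.48 rad/s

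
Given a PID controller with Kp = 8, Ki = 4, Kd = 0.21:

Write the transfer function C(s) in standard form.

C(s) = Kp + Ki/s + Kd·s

Substituting values: C(s) = 8 + 4/s + 0.21s = (0.21s² + 8s + 4)/s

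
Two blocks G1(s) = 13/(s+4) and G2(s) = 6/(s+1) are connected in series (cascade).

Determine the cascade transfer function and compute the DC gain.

Series: multiply transfer functions. G_eq = 13/(s+4) × 6/(s+1) = 78/((s+4)(s+1)). DC gain = 78/(4×1) = 19.5.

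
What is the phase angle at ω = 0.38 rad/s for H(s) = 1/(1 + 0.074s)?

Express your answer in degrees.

Phase = -arctan(ωτ) = -arctan(0.38 × 0.074) = -1.6°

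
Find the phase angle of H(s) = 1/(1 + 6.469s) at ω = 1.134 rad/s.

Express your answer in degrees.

Phase = -arctan(ωτ) = -arctan(1.134 × 6.469) = -82.2°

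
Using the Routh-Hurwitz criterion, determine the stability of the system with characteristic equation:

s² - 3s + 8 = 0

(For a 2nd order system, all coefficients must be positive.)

Coefficients: 1, -3, 8. b=-3 not positive, so system is unstable.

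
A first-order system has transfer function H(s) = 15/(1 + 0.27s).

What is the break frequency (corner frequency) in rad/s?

Corner frequency = 1/τ = 1/0.27 = 3.704 rad/s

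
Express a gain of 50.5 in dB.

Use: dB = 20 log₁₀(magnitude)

dB = 20 log₁₀(50.5) = 34.1 dB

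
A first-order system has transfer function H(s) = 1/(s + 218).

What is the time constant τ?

For H(s) = 1/(s + 1/τ), the pole is at -1/τ = -218, so τ = 1/218 = 0.0046 s.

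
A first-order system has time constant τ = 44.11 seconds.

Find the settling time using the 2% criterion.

For first-order system, 2% settling time ≈ 4τ = 4 × 44.11 = 176.44 s.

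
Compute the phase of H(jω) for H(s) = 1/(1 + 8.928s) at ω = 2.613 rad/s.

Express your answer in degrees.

Phase = -arctan(ωτ) = -arctan(2.613 × 8.928) = -87.5°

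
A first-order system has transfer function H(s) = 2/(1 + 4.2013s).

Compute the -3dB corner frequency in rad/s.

Corner frequency = 1/τ = 1/4.2013 = 0.238 rad/s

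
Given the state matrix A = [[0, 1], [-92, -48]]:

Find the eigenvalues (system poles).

det(A - λI) = λ² - (-48)λ + 92 = (λ - (-46))(λ - (-2)). Eigenvalues: -46, -2.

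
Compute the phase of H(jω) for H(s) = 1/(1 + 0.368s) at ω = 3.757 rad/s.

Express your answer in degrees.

Phase = -arctan(ωτ) = -arctan(3.757 × 0.368) = -54.1°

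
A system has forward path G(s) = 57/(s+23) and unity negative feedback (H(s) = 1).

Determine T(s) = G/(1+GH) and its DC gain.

T(s) = G/(1+GH) = [57/(s+23)] / [1 + 57/(s+23)] = 57/(s+23+57) = 57/(s+80). DC gain = 57/80 = 0.7125.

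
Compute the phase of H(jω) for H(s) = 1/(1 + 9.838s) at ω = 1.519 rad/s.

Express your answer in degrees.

Phase = -arctan(ωτ) = -arctan(1.519 × 9.838) = -86.2°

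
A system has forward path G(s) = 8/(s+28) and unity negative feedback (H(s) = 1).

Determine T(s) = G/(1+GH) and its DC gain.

T(s) = G/(1+GH) = [8/(s+28)] / [1 + 8/(s+28)] = 8/(s+28+8) = 8/(s+36). DC gain = 8/36 = 0.2222.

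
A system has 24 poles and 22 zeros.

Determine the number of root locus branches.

Root locus has n branches where n = number of poles = 24.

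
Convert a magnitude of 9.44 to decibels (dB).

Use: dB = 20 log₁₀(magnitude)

dB = 20 log₁₀(9.44) = 19.5 dB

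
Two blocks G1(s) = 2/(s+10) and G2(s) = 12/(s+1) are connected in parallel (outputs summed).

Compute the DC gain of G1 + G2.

Parallel: G_eq = G1 + G2. DC gain = G1(0) + G2(0) = 2/10 + 12/1 = 0.2 + 12 = 12.2.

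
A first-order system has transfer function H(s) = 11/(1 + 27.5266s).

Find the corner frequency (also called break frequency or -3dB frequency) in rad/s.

Corner frequency = 1/τ = 1/27.5266 = 0.036 rad/s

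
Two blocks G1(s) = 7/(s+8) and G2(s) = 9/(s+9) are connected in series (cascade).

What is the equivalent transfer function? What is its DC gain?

Series: multiply transfer functions. G_eq = 7/(s+8) × 9/(s+9) = 63/((s+8)(s+9)). DC gain = 63/(8×9) = 0.875.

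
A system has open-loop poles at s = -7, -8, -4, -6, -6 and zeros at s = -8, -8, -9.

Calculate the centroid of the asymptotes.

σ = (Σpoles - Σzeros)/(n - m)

σ = (Σpoles - Σzeros)/(n - m) = (-31 - (-25))/(5 - 3) = -6/2 = -3.0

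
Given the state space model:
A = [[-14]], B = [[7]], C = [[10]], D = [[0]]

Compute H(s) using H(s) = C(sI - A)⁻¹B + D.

(sI - A)⁻¹ = 1/(s + 14). H(s) = 10 × 7/(s + 14) + 0 = 70/(s + 14).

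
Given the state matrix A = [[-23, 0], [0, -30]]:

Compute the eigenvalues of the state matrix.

For diagonal matrix, eigenvalues are diagonal entries: λ₁ = -23, λ₂ = -30.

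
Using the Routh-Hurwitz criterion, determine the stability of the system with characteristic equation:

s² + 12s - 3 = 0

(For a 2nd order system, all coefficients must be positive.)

Coefficients: 1, 12, -3. c=-3 not positive, so system is unstable.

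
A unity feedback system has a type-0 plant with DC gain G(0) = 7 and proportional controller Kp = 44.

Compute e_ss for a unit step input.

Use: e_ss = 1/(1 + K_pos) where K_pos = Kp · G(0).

K_pos = Kp · G(0) = 44 × 7 = 308. e_ss = 1/(1 + 308) = 0.0032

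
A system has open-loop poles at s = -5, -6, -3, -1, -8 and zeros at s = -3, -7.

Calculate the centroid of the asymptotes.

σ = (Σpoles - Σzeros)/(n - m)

σ = (Σpoles - Σzeros)/(n - m) = (-23 - (-10))/(5 - 2) = -13/3 = -4.33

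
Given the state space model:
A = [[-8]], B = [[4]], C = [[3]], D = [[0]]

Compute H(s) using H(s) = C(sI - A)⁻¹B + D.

(sI - A)⁻¹ = 1/(s + 8). H(s) = 3 × 4/(s + 8) + 0 = 12/(s + 8).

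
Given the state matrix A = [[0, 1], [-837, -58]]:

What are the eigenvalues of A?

det(A - λI) = λ² - (-58)λ + 837 = (λ - (-31))(λ - (-27)). Eigenvalues: -31, -27.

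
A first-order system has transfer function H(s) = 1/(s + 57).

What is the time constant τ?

For H(s) = 1/(s + 1/τ), the pole is at -1/τ = -57, so τ = 1/57 = 0.0175 s.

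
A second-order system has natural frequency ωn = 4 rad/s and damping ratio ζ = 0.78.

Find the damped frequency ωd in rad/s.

ωd = ωn√(1 - ζ²) = 4√(1 - 0.78²) = 2.5 rad/s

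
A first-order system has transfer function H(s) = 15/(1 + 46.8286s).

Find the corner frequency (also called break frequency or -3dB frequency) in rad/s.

Corner frequency = 1/τ = 1/46.8286 = 0.021 rad/s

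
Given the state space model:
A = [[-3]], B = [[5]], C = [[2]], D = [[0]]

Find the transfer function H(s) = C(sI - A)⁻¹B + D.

(sI - A)⁻¹ = 1/(s + 3). H(s) = 2 × 5/(s + 3) + 0 = 10/(s + 3).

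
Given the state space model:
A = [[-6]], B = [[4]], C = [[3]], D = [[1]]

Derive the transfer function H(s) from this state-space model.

(sI - A)⁻¹ = 1/(s + 6). H(s) = 3×4/(s + 6) + 1 = (s + 18)/(s + 6).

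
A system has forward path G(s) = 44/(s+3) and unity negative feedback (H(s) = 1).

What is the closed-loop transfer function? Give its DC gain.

T(s) = G/(1+GH) = [44/(s+3)] / [1 + 44/(s+3)] = 44/(s+3+44) = 44/(s+47). DC gain = 44/47 = 0.9362.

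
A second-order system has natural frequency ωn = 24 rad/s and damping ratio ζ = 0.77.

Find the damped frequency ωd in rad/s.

ωd = ωn√(1 - ζ²) = 24√(1 - 0.77²) = 15.31 rad/s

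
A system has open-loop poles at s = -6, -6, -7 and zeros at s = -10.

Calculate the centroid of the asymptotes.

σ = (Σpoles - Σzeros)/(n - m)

σ = (Σpoles - Σzeros)/(n - m) = (-19 - (-10))/(3 - 1) = -9/2 = -4.5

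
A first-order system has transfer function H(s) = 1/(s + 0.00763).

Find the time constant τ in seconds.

For H(s) = 1/(s + 1/τ), the pole is at -1/τ = -0.00763, so τ = 1/0.00763 = 131.1 s.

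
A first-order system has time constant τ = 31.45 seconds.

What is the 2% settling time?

For first-order system, 2% settling time ≈ 4τ = 4 × 31.45 = 125.8 s.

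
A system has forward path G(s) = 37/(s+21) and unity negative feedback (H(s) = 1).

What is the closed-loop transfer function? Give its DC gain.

T(s) = G/(1+GH) = [37/(s+21)] / [1 + 37/(s+21)] = 37/(s+21+37) = 37/(s+58). DC gain = 37/58 = 0.6379.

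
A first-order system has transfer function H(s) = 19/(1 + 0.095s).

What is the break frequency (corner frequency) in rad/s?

Corner frequency = 1/τ = 1/0.095 = 10.526 rad/s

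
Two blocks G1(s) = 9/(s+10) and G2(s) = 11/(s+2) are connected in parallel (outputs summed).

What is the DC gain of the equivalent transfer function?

Parallel: G_eq = G1 + G2. DC gain = G1(0) + G2(0) = 9/10 + 11/2 = 0.9 + 5.5 = 6.4.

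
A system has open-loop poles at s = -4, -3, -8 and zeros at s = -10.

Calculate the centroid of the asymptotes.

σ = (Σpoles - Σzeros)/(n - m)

σ = (Σpoles - Σzeros)/(n - m) = (-15 - (-10))/(3 - 1) = -5/2 = -2.5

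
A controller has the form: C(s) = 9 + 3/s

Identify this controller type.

This is a Proportional-Integral (PI) controller.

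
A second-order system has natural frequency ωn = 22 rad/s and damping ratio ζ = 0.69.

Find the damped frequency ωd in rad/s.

ωd = ωn√(1 - ζ²) = 22√(1 - 0.69²) = 15.92 rad/s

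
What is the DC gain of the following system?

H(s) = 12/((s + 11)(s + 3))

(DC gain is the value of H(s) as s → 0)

DC gain = H(0) = 12/(11 × 3) = 12/33 = 0.3636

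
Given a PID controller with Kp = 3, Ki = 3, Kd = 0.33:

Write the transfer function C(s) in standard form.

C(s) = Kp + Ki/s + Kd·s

Substituting values: C(s) = 3 + 3/s + 0.33s = (0.33s² + 3s + 3)/s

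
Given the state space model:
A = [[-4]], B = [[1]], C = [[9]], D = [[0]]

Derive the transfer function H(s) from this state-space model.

(sI - A)⁻¹ = 1/(s + 4). H(s) = 9 × 1/(s + 4) + 0 = 9/(s + 4).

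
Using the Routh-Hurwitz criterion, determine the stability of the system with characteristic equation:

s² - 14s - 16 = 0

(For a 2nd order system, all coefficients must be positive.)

Coefficients: 1, -14, -16. b=-14, c=-16 not positive, so system is unstable.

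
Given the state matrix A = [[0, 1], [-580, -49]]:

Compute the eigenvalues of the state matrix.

det(A - λI) = λ² - (-49)λ + 580 = (λ - (-20))(λ - (-29)). Eigenvalues: -20, -29.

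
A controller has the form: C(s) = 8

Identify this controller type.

This is a Proportional (P) controller.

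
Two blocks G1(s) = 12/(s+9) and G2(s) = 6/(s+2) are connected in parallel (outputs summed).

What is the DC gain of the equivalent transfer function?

Parallel: G_eq = G1 + G2. DC gain = G1(0) + G2(0) = 12/9 + 6/2 = 1.3333 + 3 = 4.3333.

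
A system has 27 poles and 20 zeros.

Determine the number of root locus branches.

Root locus has n branches where n = number of poles = 27.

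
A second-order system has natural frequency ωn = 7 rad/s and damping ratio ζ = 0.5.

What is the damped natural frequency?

ωd = ωn√(1 - ζ²) = 7√(1 - 0.5²) = 6.06 rad/s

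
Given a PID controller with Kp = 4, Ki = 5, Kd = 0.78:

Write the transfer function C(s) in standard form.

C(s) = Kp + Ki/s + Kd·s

Substituting values: C(s) = 4 + 5/s + 0.78s = (0.78s² + 4s + 5)/s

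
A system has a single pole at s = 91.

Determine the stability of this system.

Pole at s = 91 is in the right half-plane. Unstable.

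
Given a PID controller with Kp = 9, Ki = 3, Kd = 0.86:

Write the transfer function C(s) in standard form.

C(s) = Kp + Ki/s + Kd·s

Substituting values: C(s) = 9 + 3/s + 0.86s = (0.86s² + 9s + 3)/s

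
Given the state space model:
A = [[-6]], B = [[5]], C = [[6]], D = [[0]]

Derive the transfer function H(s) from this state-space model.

(sI - A)⁻¹ = 1/(s + 6). H(s) = 6 × 5/(s + 6) + 0 = 30/(s + 6).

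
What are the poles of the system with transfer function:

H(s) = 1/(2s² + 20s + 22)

Discriminant = 20² - 4×2×22 = 400 - 176 = 224 > 0, so two distinct real poles. Using quadratic formula: s = (-20 ± √224)/(2×2) = (-20 ± √224)/4, with √224 ≈ 14.9666. s₁ ≈ -1.2583, s₂ ≈ -8.7417. Poles: s₁ = -1.2583, s₂ = -8.7417.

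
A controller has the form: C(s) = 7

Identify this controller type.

This is a Proportional (P) controller.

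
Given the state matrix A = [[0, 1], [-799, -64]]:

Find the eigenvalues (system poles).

det(A - λI) = λ² - (-64)λ + 799 = (λ - (-17))(λ - (-47)). Eigenvalues: -17, -47.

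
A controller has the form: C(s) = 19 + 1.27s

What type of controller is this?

This is a Proportional-Derivative (PD) controller.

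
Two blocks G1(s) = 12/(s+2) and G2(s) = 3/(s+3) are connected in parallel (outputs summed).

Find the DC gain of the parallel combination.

Parallel: G_eq = G1 + G2. DC gain = G1(0) + G2(0) = 12/2 + 3/3 = 6 + 1 = 7.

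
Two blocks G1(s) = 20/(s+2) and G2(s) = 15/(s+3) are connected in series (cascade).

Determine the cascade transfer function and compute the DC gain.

Series: multiply transfer functions. G_eq = 20/(s+2) × 15/(s+3) = 300/((s+2)(s+3)). DC gain = 300/(2×3) = 50.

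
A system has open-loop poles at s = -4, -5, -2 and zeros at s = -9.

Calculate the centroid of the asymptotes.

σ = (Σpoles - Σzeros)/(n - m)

σ = (Σpoles - Σzeros)/(n - m) = (-11 - (-9))/(3 - 1) = -2/2 = -1.0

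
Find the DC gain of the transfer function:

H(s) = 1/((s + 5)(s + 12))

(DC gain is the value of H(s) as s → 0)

DC gain = H(0) = 1/(5 × 12) = 1/60 = 0.0167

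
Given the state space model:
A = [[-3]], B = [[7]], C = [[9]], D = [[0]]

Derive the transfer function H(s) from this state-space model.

(sI - A)⁻¹ = 1/(s + 3). H(s) = 9 × 7/(s + 3) + 0 = 63/(s + 3).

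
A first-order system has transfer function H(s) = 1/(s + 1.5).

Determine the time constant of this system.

For H(s) = 1/(s + 1/τ), the pole is at -1/τ = -1.5, so τ = 1/1.5 = 0.6667 s.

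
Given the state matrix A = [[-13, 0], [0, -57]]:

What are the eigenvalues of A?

For diagonal matrix, eigenvalues are diagonal entries: λ₁ = -13, λ₂ = -57.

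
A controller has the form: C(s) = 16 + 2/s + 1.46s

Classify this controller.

This is a Proportional-Integral-Derivative (PID) controller.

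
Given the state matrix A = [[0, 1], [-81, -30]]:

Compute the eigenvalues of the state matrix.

det(A - λI) = λ² - (-30)λ + 81 = (λ - (-27))(λ - (-3)). Eigenvalues: -27, -3.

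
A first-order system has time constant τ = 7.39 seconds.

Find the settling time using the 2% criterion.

For first-order system, 2% settling time ≈ 4τ = 4 × 7.39 = 29.56 s.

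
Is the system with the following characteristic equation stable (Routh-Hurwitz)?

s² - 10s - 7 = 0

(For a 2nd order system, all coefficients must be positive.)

Coefficients: 1, -10, -7. b=-10, c=-7 not positive, so system is unstable.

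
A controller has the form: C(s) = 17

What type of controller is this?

This is a Proportional (P) controller.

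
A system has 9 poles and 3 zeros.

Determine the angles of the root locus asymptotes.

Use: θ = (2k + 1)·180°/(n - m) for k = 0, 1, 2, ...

n - m = 9 - 3 = 6. Angles: θk = (2k + 1)·180°/6 = 30°, 90°, 150°, 210°, 270°, 330°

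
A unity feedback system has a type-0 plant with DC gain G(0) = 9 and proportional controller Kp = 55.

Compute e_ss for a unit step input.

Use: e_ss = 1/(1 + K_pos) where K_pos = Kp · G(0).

K_pos = Kp · G(0) = 55 × 9 = 495. e_ss = 1/(1 + 495) = 0.0020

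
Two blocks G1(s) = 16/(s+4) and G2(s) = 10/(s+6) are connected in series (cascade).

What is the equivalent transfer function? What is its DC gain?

Series: multiply transfer functions. G_eq = 16/(s+4) × 10/(s+6) = 160/((s+4)(s+6)). DC gain = 160/(4×6) = 6.6667.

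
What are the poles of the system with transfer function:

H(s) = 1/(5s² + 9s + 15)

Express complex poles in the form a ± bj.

Discriminant = 9² - 4×5×15 = 81 - 300 = -219 < 0, so the poles are a complex conjugate pair s = (-9 ± j√219)/(2×5). Real part = -9/(2×5) = -9/10 = -0.9; imaginary part = ±√219/(2×5) ≈ 1.4799. Poles: s = -0.9 ± 1.4799j.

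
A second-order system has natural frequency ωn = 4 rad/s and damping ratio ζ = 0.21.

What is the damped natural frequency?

ωd = ωn√(1 - ζ²) = 4√(1 - 0.21²) = 3.91 rad/s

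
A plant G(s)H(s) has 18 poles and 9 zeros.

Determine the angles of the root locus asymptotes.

n - m = 18 - 9 = 9. Angles: θk = (2k + 1)·180°/9 = 20°, 60°, 100°, 140°, 180°, 220°, 260°, 300°, 340°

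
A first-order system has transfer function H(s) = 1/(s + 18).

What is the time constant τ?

For H(s) = 1/(s + 1/τ), the pole is at -1/τ = -18, so τ = 1/18 = 0.0556 s.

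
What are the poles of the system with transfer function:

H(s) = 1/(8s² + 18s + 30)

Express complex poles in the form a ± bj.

Discriminant = 18² - 4×8×30 = 324 - 960 = -636 < 0, so the poles are a complex conjugate pair s = (-18 ± j√636)/(2×8). Real part = -18/(2×8) = -18/16 = -1.125; imaginary part = ±√636/(2×8) ≈ 1.5762. Poles: s = -1.125 ± 1.5762j.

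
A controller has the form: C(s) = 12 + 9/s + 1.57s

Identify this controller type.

This is a Proportional-Integral-Derivative (PID) controller.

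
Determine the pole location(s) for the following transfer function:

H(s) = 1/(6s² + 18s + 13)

Discriminant = 18² - 4×6×13 = 324 - 312 = 12 > 0, so two distinct real poles. Using quadratic formula: s = (-18 ± √12)/(2×6) = (-18 ± √12)/12, with √12 ≈ 3.4641. s₁ ≈ -1.2113, s₂ ≈ -1.7887. Poles: s₁ = -1.2113, s₂ = -1.7887.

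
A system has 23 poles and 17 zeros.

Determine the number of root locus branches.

Root locus has n branches where n = number of poles = 23.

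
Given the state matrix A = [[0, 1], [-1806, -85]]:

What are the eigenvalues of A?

det(A - λI) = λ² - (-85)λ + 1806 = (λ - (-42))(λ - (-43)). Eigenvalues: -42, -43.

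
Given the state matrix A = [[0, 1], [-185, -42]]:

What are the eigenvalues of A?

det(A - λI) = λ² - (-42)λ + 185 = (λ - (-37))(λ - (-5)). Eigenvalues: -37, -5.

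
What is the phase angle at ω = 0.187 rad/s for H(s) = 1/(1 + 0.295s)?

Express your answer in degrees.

Phase = -arctan(ωτ) = -arctan(0.187 × 0.295) = -3.2°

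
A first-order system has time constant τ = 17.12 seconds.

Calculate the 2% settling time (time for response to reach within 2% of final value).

For first-order system, 2% settling time ≈ 4τ = 4 × 17.12 = 68.48 s.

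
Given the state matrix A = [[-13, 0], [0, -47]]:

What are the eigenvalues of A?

For diagonal matrix, eigenvalues are diagonal entries: λ₁ = -13, λ₂ = -47.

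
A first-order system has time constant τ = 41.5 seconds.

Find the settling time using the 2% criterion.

For first-order system, 2% settling time ≈ 4τ = 4 × 41.5 = 166.0 s.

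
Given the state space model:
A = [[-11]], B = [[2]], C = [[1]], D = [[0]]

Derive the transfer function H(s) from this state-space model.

(sI - A)⁻¹ = 1/(s + 11). H(s) = 1 × 2/(s + 11) + 0 = 2/(s + 11).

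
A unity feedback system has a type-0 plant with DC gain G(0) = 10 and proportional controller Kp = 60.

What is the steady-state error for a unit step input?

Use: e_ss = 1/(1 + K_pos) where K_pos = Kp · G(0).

K_pos = Kp · G(0) = 60 × 10 = 600. e_ss = 1/(1 + 600) = 0.0017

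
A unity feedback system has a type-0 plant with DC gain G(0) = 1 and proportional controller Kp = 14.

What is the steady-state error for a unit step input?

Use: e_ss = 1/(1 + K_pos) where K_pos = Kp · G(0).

K_pos = Kp · G(0) = 14 × 1 = 14. e_ss = 1/(1 + 14) = 0.0667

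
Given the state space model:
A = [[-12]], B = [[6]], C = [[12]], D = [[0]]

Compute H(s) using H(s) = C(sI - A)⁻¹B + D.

(sI - A)⁻¹ = 1/(s + 12). H(s) = 12 × 6/(s + 12) + 0 = 72/(s + 12).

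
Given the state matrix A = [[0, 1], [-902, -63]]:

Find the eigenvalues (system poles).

det(A - λI) = λ² - (-63)λ + 902 = (λ - (-41))(λ - (-22)). Eigenvalues: -41, -22.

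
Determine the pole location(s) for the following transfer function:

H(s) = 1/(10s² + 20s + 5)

Discriminant = 20² - 4×10×5 = 400 - 200 = 200 > 0, so two distinct real poles. Using quadratic formula: s = (-20 ± √200)/(2×10) = (-20 ± √200)/20, with √200 ≈ 14.1421. s₁ ≈ -0.2929, s₂ ≈ -1.7071. Poles: s₁ = -0.2929, s₂ = -1.7071.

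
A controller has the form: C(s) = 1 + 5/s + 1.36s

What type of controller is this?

This is a Proportional-Integral-Derivative (PID) controller.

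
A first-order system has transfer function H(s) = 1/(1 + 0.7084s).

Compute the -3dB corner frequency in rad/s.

Corner frequency = 1/τ = 1/0.7084 = 1.412 rad/s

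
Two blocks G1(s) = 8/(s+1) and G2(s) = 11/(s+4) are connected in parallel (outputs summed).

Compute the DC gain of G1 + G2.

Parallel: G_eq = G1 + G2. DC gain = G1(0) + G2(0) = 8/1 + 11/4 = 8 + 2.75 = 10.75.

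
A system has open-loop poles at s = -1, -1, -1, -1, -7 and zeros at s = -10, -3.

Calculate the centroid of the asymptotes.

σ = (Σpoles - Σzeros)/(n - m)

σ = (Σpoles - Σzeros)/(n - m) = (-11 - (-13))/(5 - 2) = 2/3 = 0.67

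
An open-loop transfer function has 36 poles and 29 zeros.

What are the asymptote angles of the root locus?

n - m = 36 - 29 = 7. Angles: θk = (2k + 1)·180°/7 = 25.71°, 77.14°, 128.57°, 180°, 231.43°, 282.86°, 334.29°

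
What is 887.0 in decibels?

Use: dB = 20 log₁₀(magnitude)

dB = 20 log₁₀(887.0) = 59.0 dB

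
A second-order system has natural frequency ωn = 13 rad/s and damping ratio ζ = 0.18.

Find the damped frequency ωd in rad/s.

ωd = ωn√(1 - ζ²) = 13√(1 - 0.18²) = 12.79 rad/s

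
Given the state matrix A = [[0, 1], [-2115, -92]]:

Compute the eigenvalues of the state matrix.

det(A - λI) = λ² - (-92)λ + 2115 = (λ - (-47))(λ - (-45)). Eigenvalues: -47, -45.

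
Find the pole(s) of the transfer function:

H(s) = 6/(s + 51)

Pole is where denominator = 0: s + 51 = 0, so s = -51.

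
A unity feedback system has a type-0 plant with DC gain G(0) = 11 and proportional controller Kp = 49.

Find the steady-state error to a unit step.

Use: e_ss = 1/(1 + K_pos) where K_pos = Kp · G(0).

K_pos = Kp · G(0) = 49 × 11 = 539. e_ss = 1/(1 + 539) = 0.0019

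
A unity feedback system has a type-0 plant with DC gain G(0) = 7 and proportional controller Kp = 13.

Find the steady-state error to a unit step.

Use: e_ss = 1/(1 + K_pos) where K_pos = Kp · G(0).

K_pos = Kp · G(0) = 13 × 7 = 91. e_ss = 1/(1 + 91) = 0.0109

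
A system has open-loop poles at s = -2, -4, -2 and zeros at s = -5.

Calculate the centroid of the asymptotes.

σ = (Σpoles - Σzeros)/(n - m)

σ = (Σpoles - Σzeros)/(n - m) = (-8 - (-5))/(3 - 1) = -3/2 = -1.5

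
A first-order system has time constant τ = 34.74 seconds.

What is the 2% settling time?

For first-order system, 2% settling time ≈ 4τ = 4 × 34.74 = 138.96 s.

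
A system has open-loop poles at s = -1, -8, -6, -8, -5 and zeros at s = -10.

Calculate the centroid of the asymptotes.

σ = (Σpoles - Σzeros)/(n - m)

σ = (Σpoles - Σzeros)/(n - m) = (-28 - (-10))/(5 - 1) = -18/4 = -4.5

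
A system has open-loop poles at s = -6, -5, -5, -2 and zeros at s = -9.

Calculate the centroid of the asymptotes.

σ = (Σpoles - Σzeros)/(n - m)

σ = (Σpoles - Σzeros)/(n - m) = (-18 - (-9))/(4 - 1) = -9/3 = -3.0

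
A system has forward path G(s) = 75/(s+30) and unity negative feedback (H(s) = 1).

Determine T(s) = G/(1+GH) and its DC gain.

T(s) = G/(1+GH) = [75/(s+30)] / [1 + 75/(s+30)] = 75/(s+30+75) = 75/(s+105). DC gain = 75/105 = 0.7143.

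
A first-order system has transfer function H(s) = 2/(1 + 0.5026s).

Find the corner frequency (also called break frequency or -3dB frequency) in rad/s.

Corner frequency = 1/τ = 1/0.5026 = 1.99 rad/s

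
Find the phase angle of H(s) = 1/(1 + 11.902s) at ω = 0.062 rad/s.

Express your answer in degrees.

Phase = -arctan(ωτ) = -arctan(0.062 × 11.902) = -36.4°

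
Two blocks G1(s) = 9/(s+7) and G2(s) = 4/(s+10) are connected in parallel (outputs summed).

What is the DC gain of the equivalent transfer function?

Parallel: G_eq = G1 + G2. DC gain = G1(0) + G2(0) = 9/7 + 4/10 = 1.2857 + 0.4 = 1.6857.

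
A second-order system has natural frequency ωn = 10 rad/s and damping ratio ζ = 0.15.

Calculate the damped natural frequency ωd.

ωd = ωn√(1 - ζ²) = 10√(1 - 0.15²) = 9.89 rad/s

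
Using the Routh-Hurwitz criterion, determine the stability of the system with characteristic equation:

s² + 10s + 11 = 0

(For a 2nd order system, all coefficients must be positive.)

Coefficients: 1, 10, 11. All positive, so system is stable.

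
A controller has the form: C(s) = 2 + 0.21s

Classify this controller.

This is a Proportional-Derivative (PD) controller.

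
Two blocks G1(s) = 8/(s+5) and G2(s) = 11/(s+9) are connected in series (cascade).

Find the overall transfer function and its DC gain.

Series: multiply transfer functions. G_eq = 8/(s+5) × 11/(s+9) = 88/((s+5)(s+9)). DC gain = 88/(5×9) = 1.9556.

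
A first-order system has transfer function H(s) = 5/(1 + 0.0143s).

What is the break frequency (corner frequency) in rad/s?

Corner frequency = 1/τ = 1/0.0143 = 69.93 rad/s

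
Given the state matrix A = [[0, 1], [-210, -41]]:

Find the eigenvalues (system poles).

det(A - λI) = λ² - (-41)λ + 210 = (λ - (-6))(λ - (-35)). Eigenvalues: -6, -35.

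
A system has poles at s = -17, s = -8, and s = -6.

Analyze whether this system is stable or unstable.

All poles are in the left half-plane. System is stable.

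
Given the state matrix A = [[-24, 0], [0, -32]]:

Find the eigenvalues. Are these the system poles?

For diagonal matrix, eigenvalues are diagonal entries: λ₁ = -24, λ₂ = -32. Eigenvalues of A = system poles.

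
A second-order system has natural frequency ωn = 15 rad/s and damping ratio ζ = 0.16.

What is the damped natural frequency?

ωd = ωn√(1 - ζ²) = 15√(1 - 0.16²) = 14.81 rad/s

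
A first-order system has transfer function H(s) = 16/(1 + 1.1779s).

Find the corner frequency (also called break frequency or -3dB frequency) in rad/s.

Corner frequency = 1/τ = 1/1.1779 = 0.849 rad/s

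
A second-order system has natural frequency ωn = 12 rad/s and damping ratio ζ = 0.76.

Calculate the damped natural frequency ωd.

ωd = ωn√(1 - ζ²) = 12√(1 - 0.76²) = 7.8 rad/s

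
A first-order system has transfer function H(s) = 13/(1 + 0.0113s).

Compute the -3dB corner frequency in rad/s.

Corner frequency = 1/τ = 1/0.0113 = 88.496 rad/s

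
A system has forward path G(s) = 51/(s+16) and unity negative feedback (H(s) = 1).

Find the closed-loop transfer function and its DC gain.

T(s) = G/(1+GH) = [51/(s+16)] / [1 + 51/(s+16)] = 51/(s+16+51) = 51/(s+67). DC gain = 51/67 = 0.7612.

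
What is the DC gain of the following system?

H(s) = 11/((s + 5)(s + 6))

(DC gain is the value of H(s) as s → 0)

DC gain = H(0) = 11/(5 × 6) = 11/30 = 0.3667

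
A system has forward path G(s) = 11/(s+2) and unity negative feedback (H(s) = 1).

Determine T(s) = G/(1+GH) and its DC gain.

T(s) = G/(1+GH) = [11/(s+2)] / [1 + 11/(s+2)] = 11/(s+2+11) = 11/(s+13). DC gain = 11/13 = 0.8462.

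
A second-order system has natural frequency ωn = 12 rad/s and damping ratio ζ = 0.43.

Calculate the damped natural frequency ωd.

ωd = ωn√(1 - ζ²) = 12√(1 - 0.43²) = 10.83 rad/s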